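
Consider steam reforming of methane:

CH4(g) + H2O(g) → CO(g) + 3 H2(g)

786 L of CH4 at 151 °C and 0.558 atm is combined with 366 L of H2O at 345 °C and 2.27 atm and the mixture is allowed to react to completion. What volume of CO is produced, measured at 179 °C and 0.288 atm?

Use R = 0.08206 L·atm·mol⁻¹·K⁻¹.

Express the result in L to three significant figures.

1620 L

n(CH4) = PV/RT = (0.558 × 786) / (0.08206 × 424.15) = 12.60 mol
n(H2O) = PV/RT = (2.27 × 366) / (0.08206 × 618.15) = 16.38 mol
For 12.60 mol CH4, stoichiometry requires (1/1) × 12.60 = 12.60 mol H2O; 16.38 mol is available, so CH4 is limiting.
n(CO) = (1/1) × 12.60 = 12.60 mol
V(CO) = nRT/P = 12.60 × 0.08206 × 452.15 / 0.288 = 1623 L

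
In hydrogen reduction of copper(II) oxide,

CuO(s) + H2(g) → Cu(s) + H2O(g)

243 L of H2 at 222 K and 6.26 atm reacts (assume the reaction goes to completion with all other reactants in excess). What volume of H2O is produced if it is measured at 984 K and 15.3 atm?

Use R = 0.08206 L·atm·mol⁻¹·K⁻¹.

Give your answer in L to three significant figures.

n(H2) = PV/RT = (6.26 × 243) / (0.08206 × 222) = 83.50 mol
n(H2O) = (1/1) × 83.50 = 83.50 mol
V = nRT/P = 83.50 × 0.08206 × 984 / 15.3 = 440.7 L

441 L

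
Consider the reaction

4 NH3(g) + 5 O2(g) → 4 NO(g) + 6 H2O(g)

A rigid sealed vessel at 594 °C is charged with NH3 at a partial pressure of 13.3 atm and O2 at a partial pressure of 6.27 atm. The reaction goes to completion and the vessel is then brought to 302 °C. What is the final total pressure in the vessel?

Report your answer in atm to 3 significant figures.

13.8 atm

At constant V, partial pressures at 594 °C are proportional to moles, so apply stoichiometry directly to pressures.
P(O2) required for 13.3 atm of NH3 = (5/4) × 13.3 = 16.62 atm; available 6.27 atm, so O2 is limiting.
P(NH3) remaining = 13.3 − (4/5) × 6.27 = 8.284 atm
P(gaseous products) = (4+6)/5 × 6.27 = 12.54 atm
P_total at 594 °C = 8.284 + 12.54 = 20.82 atm
Scaling to 302 °C: P = 20.82 × 575.15/867.15 = 13.81 atm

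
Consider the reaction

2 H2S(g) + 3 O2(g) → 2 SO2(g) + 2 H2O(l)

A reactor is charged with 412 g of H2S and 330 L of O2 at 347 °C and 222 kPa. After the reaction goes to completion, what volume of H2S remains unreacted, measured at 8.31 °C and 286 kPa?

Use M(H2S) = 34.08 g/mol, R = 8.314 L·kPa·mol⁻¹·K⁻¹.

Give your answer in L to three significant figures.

21.4 L

n(H2S) = 412 / 34.08 = 12.09 mol
n(O2) = PV/RT = (222 × 330) / (8.314 × 620.15) = 14.21 mol
For 12.09 mol H2S, stoichiometry requires (3/2) × 12.09 = 18.13 mol O2; 14.21 mol is available, so O2 is limiting.
n(H2S) consumed = (2/3) × 14.21 = 9.473 mol; remaining = 12.09 − 9.473 = 2.617 mol
V(H2S) = nRT/P = 2.617 × 8.314 × 281.46 / 286 = 21.41 L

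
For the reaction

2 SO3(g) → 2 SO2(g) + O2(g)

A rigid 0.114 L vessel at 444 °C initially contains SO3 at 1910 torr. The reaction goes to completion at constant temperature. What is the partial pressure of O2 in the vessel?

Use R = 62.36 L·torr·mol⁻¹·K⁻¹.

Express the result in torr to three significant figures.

n(SO3)₀ = PV/RT = (1910 × 0.114) / (62.36 × 717.15) = 0.004869 mol
n(O2) = (1/2) × 0.004869 = 0.002435 mol
P(O2) = nRT/V = 0.002435 × 62.36 × 717.15 / 0.114 = 955.2 torr

955 torr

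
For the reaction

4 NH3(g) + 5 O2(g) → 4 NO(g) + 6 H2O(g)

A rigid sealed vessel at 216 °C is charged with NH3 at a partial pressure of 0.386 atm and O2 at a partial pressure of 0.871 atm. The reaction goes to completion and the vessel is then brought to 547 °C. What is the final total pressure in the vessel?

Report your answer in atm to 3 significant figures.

At constant V, partial pressures at 216 °C are proportional to moles, so apply stoichiometry directly to pressures.
P(O2) required for 0.386 atm of NH3 = (5/4) × 0.386 = 0.4825 atm; available 0.871 atm, so NH3 is limiting.
P(O2) remaining = 0.871 − (5/4) × 0.386 = 0.3885 atm
P(gaseous products) = (4+6)/4 × 0.386 = 0.9650 atm
P_total at 216 °C = 0.3885 + 0.9650 = 1.353 atm
Scaling to 547 °C: P = 1.353 × 820.15/489.15 = 2.269 atm

2.27 atm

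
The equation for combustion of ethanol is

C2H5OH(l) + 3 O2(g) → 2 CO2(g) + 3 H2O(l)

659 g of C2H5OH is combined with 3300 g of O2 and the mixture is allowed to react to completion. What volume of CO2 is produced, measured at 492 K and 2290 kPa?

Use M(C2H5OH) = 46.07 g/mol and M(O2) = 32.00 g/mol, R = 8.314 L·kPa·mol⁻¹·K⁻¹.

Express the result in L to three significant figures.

n(C2H5OH) = 659 / 46.07 = 14.30 mol
n(O2) = 3300 / 32.00 = 103.1 mol
For 14.30 mol C2H5OH, stoichiometry requires (3/1) × 14.30 = 42.90 mol O2; 103.1 mol is available, so C2H5OH is limiting.
n(CO2) = (2/1) × 14.30 = 28.60 mol
V(CO2) = nRT/P = 28.60 × 8.314 × 492 / 2290 = 51.09 L

51.1 L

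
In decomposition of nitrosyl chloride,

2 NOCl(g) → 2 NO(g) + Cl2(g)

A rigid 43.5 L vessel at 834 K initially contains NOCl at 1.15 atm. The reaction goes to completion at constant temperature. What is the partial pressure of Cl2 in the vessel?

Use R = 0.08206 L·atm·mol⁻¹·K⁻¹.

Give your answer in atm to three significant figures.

n(NOCl)₀ = PV/RT = (1.15 × 43.5) / (0.08206 × 834) = 0.7310 mol
n(Cl2) = (1/2) × 0.7310 = 0.3655 mol
P(Cl2) = nRT/V = 0.3655 × 0.08206 × 834 / 43.5 = 0.5750 atm

0.575 atm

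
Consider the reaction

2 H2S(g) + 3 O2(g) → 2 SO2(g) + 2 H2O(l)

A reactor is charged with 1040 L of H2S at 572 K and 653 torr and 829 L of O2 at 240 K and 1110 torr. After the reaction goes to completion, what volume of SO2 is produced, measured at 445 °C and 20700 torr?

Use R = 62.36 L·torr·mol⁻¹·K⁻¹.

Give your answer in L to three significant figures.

n(H2S) = PV/RT = (653 × 1040) / (62.36 × 572) = 19.04 mol
n(O2) = PV/RT = (1110 × 829) / (62.36 × 240) = 61.48 mol
For 19.04 mol H2S, stoichiometry requires (3/2) × 19.04 = 28.56 mol O2; 61.48 mol is available, so H2S is limiting.
n(SO2) = (2/2) × 19.04 = 19.04 mol
V(SO2) = nRT/P = 19.04 × 62.36 × 718.15 / 20700 = 41.19 L

41.2 L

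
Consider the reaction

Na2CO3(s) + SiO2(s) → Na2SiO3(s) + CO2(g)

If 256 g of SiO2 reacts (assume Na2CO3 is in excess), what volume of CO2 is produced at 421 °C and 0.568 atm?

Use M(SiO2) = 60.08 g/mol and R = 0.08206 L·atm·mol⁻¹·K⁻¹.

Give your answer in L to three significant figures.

n(SiO2) = 256.0 / 60.08 = 4.261 mol
n(CO2) = (1/1) × 4.261 = 4.261 mol
V = nRT/P = 4.261 × 0.08206 × 694.15 / 0.568 = 427.3 L

427 L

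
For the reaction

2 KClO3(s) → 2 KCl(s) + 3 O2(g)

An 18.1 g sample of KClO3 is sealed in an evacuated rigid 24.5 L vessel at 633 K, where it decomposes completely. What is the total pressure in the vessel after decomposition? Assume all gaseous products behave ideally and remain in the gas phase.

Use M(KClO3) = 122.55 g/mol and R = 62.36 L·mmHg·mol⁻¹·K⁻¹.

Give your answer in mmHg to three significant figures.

357 mmHg

n(KClO3) = 18.1 / 122.55 = 0.1477 mol
n(gas produced) = (3/2) × 0.1477 = 0.2215 mol
P = nRT/V = 0.2215 × 62.36 × 633 / 24.5 = 356.9 mmHg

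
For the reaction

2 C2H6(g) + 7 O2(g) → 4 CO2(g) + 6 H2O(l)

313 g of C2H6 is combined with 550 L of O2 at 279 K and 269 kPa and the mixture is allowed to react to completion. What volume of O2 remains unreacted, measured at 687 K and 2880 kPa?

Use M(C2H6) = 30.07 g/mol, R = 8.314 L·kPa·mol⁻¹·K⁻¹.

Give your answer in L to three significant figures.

n(C2H6) = 313 / 30.07 = 10.41 mol
n(O2) = PV/RT = (269 × 550) / (8.314 × 279) = 63.78 mol
For 10.41 mol C2H6, stoichiometry requires (7/2) × 10.41 = 36.44 mol O2; 63.78 mol is available, so C2H6 is limiting.
n(O2) consumed = (7/2) × 10.41 = 36.44 mol; remaining = 63.78 − 36.44 = 27.34 mol
V(O2) = nRT/P = 27.34 × 8.314 × 687 / 2880 = 54.22 L

54.2 L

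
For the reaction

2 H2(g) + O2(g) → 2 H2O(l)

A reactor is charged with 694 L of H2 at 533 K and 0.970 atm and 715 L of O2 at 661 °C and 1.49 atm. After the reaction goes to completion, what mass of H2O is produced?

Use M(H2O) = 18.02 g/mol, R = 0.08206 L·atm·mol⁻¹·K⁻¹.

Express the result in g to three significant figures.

277 g

n(H2) = PV/RT = (0.970 × 694) / (0.08206 × 533) = 15.39 mol
n(O2) = PV/RT = (1.49 × 715) / (0.08206 × 934.15) = 13.90 mol
For 15.39 mol H2, stoichiometry requires (1/2) × 15.39 = 7.695 mol O2; 13.90 mol is available, so H2 is limiting.
n(H2O) = (2/2) × 15.39 = 15.39 mol
m(H2O) = 15.39 × 18.02 = 277.3 g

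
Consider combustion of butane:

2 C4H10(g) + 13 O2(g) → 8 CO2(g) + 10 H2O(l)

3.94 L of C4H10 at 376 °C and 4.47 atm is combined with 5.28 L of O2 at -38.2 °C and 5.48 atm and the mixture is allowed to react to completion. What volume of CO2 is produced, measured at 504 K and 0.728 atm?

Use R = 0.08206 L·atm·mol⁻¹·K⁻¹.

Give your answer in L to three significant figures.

52.5 L

n(C4H10) = PV/RT = (4.47 × 3.94) / (0.08206 × 649.15) = 0.3306 mol
n(O2) = PV/RT = (5.48 × 5.28) / (0.08206 × 234.95) = 1.501 mol
For 0.3306 mol C4H10, stoichiometry requires (13/2) × 0.3306 = 2.149 mol O2; 1.501 mol is available, so O2 is limiting.
n(CO2) = (8/13) × 1.501 = 0.9237 mol
V(CO2) = nRT/P = 0.9237 × 0.08206 × 504 / 0.728 = 52.48 L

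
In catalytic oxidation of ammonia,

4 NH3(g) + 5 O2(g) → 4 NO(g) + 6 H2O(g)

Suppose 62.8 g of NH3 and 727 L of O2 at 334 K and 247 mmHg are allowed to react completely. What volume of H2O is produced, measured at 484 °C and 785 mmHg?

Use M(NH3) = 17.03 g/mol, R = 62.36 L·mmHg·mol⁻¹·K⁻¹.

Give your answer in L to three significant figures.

n(NH3) = 62.8 / 17.03 = 3.688 mol
n(O2) = PV/RT = (247 × 727) / (62.36 × 334) = 8.621 mol
For 3.688 mol NH3, stoichiometry requires (5/4) × 3.688 = 4.610 mol O2; 8.621 mol is available, so NH3 is limiting.
n(H2O) = (6/4) × 3.688 = 5.532 mol
V(H2O) = nRT/P = 5.532 × 62.36 × 757.15 / 785 = 332.7 L

333 L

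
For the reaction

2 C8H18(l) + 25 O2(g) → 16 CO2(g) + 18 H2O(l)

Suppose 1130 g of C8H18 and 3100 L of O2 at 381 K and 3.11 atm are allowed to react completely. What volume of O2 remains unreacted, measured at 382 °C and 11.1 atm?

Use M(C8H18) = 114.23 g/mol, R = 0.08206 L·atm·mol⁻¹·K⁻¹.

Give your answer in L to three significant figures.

n(C8H18) = 1130 / 114.23 = 9.892 mol
n(O2) = PV/RT = (3.11 × 3100) / (0.08206 × 381) = 308.4 mol
For 9.892 mol C8H18, stoichiometry requires (25/2) × 9.892 = 123.6 mol O2; 308.4 mol is available, so C8H18 is limiting.
n(O2) consumed = (25/2) × 9.892 = 123.6 mol; remaining = 308.4 − 123.6 = 184.8 mol
V(O2) = nRT/P = 184.8 × 0.08206 × 655.15 / 11.1 = 895.1 L

895 L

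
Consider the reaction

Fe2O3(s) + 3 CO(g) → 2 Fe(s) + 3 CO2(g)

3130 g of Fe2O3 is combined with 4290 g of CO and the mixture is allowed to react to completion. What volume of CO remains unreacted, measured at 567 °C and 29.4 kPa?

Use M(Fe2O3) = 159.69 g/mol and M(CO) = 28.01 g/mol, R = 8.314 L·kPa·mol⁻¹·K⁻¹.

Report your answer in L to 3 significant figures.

n(Fe2O3) = 3130 / 159.69 = 19.60 mol
n(CO) = 4290 / 28.01 = 153.2 mol
For 19.60 mol Fe2O3, stoichiometry requires (3/1) × 19.60 = 58.80 mol CO; 153.2 mol is available, so Fe2O3 is limiting.
n(CO) consumed = (3/1) × 19.60 = 58.80 mol; remaining = 153.2 − 58.80 = 94.40 mol
V(CO) = nRT/P = 94.40 × 8.314 × 840.15 / 29.4 = 22430 L

22400 L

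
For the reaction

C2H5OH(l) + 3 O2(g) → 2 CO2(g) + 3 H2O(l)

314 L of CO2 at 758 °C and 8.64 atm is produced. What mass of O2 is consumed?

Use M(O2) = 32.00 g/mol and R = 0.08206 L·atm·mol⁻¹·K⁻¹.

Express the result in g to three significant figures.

1540 g

n(CO2) = PV/RT = (8.64 × 314) / (0.08206 × 1031.15) = 32.06 mol
n(O2) = (3/2) × 32.06 = 48.09 mol
m(O2) = 48.09 × 32.00 = 1539 g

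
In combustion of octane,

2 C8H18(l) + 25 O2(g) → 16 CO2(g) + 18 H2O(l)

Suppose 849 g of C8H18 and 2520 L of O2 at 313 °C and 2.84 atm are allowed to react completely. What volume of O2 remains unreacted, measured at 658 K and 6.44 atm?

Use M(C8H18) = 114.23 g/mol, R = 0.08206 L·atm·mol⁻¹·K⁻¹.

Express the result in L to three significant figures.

n(C8H18) = 849 / 114.23 = 7.432 mol
n(O2) = PV/RT = (2.84 × 2520) / (0.08206 × 586.15) = 148.8 mol
For 7.432 mol C8H18, stoichiometry requires (25/2) × 7.432 = 92.90 mol O2; 148.8 mol is available, so C8H18 is limiting.
n(O2) consumed = (25/2) × 7.432 = 92.90 mol; remaining = 148.8 − 92.90 = 55.90 mol
V(O2) = nRT/P = 55.90 × 0.08206 × 658 / 6.44 = 468.7 L

469 L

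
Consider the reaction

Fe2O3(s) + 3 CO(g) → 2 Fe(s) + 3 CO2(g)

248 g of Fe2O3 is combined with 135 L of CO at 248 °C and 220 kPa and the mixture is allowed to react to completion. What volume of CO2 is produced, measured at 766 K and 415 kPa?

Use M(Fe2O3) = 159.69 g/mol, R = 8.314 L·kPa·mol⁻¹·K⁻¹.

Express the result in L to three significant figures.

n(Fe2O3) = 248 / 159.69 = 1.553 mol
n(CO) = PV/RT = (220 × 135) / (8.314 × 521.15) = 6.855 mol
For 1.553 mol Fe2O3, stoichiometry requires (3/1) × 1.553 = 4.659 mol CO; 6.855 mol is available, so Fe2O3 is limiting.
n(CO2) = (3/1) × 1.553 = 4.659 mol
V(CO2) = nRT/P = 4.659 × 8.314 × 766 / 415 = 71.50 L

71.5 L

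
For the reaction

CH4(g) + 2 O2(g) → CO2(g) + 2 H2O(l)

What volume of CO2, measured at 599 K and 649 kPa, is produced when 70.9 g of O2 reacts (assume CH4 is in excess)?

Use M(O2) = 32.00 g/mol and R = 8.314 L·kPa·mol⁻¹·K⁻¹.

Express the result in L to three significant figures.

8.50 L

n(O2) = 70.90 / 32.00 = 2.216 mol
n(CO2) = (1/2) × 2.216 = 1.108 mol
V = nRT/P = 1.108 × 8.314 × 599 / 649 = 8.502 L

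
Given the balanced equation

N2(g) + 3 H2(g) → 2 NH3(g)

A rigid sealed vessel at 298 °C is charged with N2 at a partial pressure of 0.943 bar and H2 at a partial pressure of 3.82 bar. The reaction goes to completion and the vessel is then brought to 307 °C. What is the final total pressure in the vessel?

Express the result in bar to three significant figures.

With V and T fixed, P_i ∝ n_i, so the mole ratios apply directly to partial pressures at 298 °C.
P(H2) required for 0.943 bar of N2 = (3/1) × 0.943 = 2.829 bar; available 3.82 bar, so N2 is limiting.
P(H2) remaining = 3.82 − (3/1) × 0.943 = 0.9910 bar
P(gaseous products) = (2)/1 × 0.943 = 1.886 bar
P_total at 298 °C = 0.9910 + 1.886 = 2.877 bar
Scaling to 307 °C: P = 2.877 × 580.15/571.15 = 2.922 bar

2.92 bar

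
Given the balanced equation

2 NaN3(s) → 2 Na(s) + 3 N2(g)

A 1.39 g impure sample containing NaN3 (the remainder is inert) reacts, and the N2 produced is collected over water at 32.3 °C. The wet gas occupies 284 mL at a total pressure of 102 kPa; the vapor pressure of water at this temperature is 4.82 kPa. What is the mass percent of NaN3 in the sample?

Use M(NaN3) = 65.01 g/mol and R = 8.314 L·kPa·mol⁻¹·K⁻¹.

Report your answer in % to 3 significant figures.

P(N2) = 102 − 4.82 = 97.18 kPa
n(N2) = PV/RT = (97.18 × 0.2840) / (8.314 × 305.45) = 0.01087 mol
n(NaN3) = (2/3) × 0.01087 = 0.007247 mol
m(NaN3) = 0.007247 × 65.01 = 0.4711 g
%NaN3 = 0.4711 / 1.39 × 100 = 33.89%

33.9 %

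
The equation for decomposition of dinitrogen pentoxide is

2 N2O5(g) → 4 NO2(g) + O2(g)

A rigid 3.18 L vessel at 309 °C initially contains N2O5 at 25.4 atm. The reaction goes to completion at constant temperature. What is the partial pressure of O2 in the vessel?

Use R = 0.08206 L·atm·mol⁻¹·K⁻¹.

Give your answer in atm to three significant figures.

12.7 atm

n(N2O5)₀ = PV/RT = (25.4 × 3.18) / (0.08206 × 582.15) = 1.691 mol
n(O2) = (1/2) × 1.691 = 0.8455 mol
P(O2) = nRT/V = 0.8455 × 0.08206 × 582.15 / 3.18 = 12.70 atm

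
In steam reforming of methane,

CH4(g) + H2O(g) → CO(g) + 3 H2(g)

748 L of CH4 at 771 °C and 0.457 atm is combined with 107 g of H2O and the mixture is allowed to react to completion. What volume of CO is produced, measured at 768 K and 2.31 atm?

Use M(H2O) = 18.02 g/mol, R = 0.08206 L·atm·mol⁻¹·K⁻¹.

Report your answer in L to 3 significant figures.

109 L

n(CH4) = PV/RT = (0.457 × 748) / (0.08206 × 1044.15) = 3.990 mol
n(H2O) = 107 / 18.02 = 5.938 mol
For 3.990 mol CH4, stoichiometry requires (1/1) × 3.990 = 3.990 mol H2O; 5.938 mol is available, so CH4 is limiting.
n(CO) = (1/1) × 3.990 = 3.990 mol
V(CO) = nRT/P = 3.990 × 0.08206 × 768 / 2.31 = 108.9 L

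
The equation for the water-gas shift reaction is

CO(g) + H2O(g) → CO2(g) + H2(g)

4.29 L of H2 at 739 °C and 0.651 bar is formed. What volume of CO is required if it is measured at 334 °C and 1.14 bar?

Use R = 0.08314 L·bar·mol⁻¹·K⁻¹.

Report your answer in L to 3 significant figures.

n(H2) = PV/RT = (0.651 × 4.29) / (0.08314 × 1012.15) = 0.03319 mol
n(CO) = (1/1) × 0.03319 = 0.03319 mol
V = nRT/P = 0.03319 × 0.08314 × 607.15 / 1.14 = 1.470 L

1.47 L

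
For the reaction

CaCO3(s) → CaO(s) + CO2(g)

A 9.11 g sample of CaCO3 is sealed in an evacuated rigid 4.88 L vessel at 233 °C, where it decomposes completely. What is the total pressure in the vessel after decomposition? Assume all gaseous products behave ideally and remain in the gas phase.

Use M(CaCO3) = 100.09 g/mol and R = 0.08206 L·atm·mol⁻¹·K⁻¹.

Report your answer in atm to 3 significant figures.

n(CaCO3) = 9.11 / 100.09 = 0.09102 mol
n(gas produced) = (1/1) × 0.09102 = 0.09102 mol
P = nRT/V = 0.09102 × 0.08206 × 506.15 / 4.88 = 0.7747 atm

0.775 atm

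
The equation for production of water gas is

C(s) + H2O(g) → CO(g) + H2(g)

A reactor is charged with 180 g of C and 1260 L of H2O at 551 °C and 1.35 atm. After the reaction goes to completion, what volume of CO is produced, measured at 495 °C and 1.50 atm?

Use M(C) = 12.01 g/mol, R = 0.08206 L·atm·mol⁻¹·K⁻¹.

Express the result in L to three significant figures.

n(C) = 180 / 12.01 = 14.99 mol
n(H2O) = PV/RT = (1.35 × 1260) / (0.08206 × 824.15) = 25.15 mol
For 14.99 mol C, stoichiometry requires (1/1) × 14.99 = 14.99 mol H2O; 25.15 mol is available, so C is limiting.
n(CO) = (1/1) × 14.99 = 14.99 mol
V(CO) = nRT/P = 14.99 × 0.08206 × 768.15 / 1.50 = 629.9 L

630 L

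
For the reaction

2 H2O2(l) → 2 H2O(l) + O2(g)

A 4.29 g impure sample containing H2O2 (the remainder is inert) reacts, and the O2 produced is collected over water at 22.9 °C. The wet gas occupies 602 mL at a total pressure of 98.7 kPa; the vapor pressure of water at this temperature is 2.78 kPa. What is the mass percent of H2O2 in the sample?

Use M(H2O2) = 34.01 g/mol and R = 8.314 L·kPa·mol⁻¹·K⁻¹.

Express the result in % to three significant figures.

37.2 %

P(O2) = 98.7 − 2.78 = 95.92 kPa
n(O2) = PV/RT = (95.92 × 0.6020) / (8.314 × 296.05) = 0.02346 mol
n(H2O2) = (2/1) × 0.02346 = 0.04692 mol
m(H2O2) = 0.04692 × 34.01 = 1.596 g
%H2O2 = 1.596 / 4.29 × 100 = 37.20%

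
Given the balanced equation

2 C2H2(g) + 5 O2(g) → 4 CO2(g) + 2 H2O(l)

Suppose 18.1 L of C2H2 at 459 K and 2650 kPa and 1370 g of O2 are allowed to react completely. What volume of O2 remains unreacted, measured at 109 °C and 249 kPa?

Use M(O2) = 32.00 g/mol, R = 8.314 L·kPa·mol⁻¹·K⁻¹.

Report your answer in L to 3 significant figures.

n(C2H2) = PV/RT = (2650 × 18.1) / (8.314 × 459) = 12.57 mol
n(O2) = 1370 / 32.00 = 42.81 mol
For 12.57 mol C2H2, stoichiometry requires (5/2) × 12.57 = 31.43 mol O2; 42.81 mol is available, so C2H2 is limiting.
n(O2) consumed = (5/2) × 12.57 = 31.43 mol; remaining = 42.81 − 31.43 = 11.38 mol
V(O2) = nRT/P = 11.38 × 8.314 × 382.15 / 249 = 145.2 L

145 L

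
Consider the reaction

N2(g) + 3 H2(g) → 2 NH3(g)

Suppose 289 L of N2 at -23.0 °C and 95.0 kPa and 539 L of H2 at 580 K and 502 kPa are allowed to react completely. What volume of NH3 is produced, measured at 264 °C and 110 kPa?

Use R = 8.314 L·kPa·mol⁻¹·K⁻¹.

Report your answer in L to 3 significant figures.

1070 L

n(N2) = PV/RT = (95.0 × 289) / (8.314 × 250.15) = 13.20 mol
n(H2) = PV/RT = (502 × 539) / (8.314 × 580) = 56.11 mol
For 13.20 mol N2, stoichiometry requires (3/1) × 13.20 = 39.60 mol H2; 56.11 mol is available, so N2 is limiting.
n(NH3) = (2/1) × 13.20 = 26.40 mol
V(NH3) = nRT/P = 26.40 × 8.314 × 537.15 / 110 = 1072 L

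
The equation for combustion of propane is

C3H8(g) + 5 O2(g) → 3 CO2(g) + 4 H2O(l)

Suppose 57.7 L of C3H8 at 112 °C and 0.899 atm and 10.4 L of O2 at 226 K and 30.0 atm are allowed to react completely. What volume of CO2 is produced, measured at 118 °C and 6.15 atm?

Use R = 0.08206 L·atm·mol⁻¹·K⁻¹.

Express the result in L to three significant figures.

25.7 L

n(C3H8) = PV/RT = (0.899 × 57.7) / (0.08206 × 385.15) = 1.641 mol
n(O2) = PV/RT = (30.0 × 10.4) / (0.08206 × 226) = 16.82 mol
For 1.641 mol C3H8, stoichiometry requires (5/1) × 1.641 = 8.205 mol O2; 16.82 mol is available, so C3H8 is limiting.
n(CO2) = (3/1) × 1.641 = 4.923 mol
V(CO2) = nRT/P = 4.923 × 0.08206 × 391.15 / 6.15 = 25.69 L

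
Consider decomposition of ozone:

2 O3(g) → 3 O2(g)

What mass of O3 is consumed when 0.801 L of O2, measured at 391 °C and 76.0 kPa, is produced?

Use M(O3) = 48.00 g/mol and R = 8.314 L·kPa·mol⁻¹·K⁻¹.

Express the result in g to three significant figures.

0.353 g

n(O2) = PV/RT = (76.0 × 0.801) / (8.314 × 664.15) = 0.01102 mol
n(O3) = (2/3) × 0.01102 = 0.007347 mol
m(O3) = 0.007347 × 48.00 = 0.3527 g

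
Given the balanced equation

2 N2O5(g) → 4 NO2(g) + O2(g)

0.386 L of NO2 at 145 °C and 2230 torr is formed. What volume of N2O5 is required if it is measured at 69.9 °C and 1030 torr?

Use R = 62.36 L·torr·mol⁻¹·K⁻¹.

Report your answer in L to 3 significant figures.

0.343 L

n(NO2) = PV/RT = (2230 × 0.386) / (62.36 × 418.15) = 0.03301 mol
n(N2O5) = (2/4) × 0.03301 = 0.01650 mol
V = nRT/P = 0.01650 × 62.36 × 343.05 / 1030 = 0.3427 L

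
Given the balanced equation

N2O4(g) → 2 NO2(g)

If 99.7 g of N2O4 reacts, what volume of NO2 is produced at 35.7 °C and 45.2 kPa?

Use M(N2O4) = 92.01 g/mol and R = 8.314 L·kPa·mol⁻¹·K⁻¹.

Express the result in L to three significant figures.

123 L

n(N2O4) = 99.70 / 92.01 = 1.084 mol
n(NO2) = (2/1) × 1.084 = 2.168 mol
V = nRT/P = 2.168 × 8.314 × 308.85 / 45.2 = 123.2 L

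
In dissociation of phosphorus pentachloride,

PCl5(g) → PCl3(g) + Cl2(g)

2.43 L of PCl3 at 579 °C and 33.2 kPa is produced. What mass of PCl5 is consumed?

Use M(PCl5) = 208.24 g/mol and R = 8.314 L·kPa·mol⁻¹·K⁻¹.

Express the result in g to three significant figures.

2.37 g

n(PCl3) = PV/RT = (33.2 × 2.43) / (8.314 × 852.15) = 0.01139 mol
n(PCl5) = (1/1) × 0.01139 = 0.01139 mol
m(PCl5) = 0.01139 × 208.24 = 2.372 g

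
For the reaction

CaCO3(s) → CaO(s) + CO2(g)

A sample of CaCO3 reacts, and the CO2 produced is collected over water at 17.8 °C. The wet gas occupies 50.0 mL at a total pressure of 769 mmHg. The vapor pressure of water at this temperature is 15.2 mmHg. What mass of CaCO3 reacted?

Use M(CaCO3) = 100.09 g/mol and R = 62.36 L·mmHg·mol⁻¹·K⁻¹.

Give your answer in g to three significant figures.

0.208 g

P(CO2) = 769 − 15.2 = 753.8 mmHg
n(CO2) = PV/RT = (753.8 × 0.05000) / (62.36 × 290.95) = 0.002077 mol
n(CaCO3) = (1/1) × 0.002077 = 0.002077 mol
m(CaCO3) = 0.002077 × 100.09 = 0.2079 g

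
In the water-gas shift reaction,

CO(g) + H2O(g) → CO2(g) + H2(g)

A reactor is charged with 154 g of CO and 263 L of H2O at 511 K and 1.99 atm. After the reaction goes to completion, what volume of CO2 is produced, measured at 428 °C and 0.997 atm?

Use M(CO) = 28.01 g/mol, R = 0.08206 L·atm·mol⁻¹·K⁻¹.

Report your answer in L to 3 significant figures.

317 L

n(CO) = 154 / 28.01 = 5.498 mol
n(H2O) = PV/RT = (1.99 × 263) / (0.08206 × 511) = 12.48 mol
For 5.498 mol CO, stoichiometry requires (1/1) × 5.498 = 5.498 mol H2O; 12.48 mol is available, so CO is limiting.
n(CO2) = (1/1) × 5.498 = 5.498 mol
V(CO2) = nRT/P = 5.498 × 0.08206 × 701.15 / 0.997 = 317.3 L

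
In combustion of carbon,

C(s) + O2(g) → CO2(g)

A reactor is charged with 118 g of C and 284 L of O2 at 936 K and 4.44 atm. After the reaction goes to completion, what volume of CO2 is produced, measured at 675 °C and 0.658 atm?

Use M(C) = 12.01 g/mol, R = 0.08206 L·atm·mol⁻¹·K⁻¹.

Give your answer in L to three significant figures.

n(C) = 118 / 12.01 = 9.825 mol
n(O2) = PV/RT = (4.44 × 284) / (0.08206 × 936) = 16.42 mol
For 9.825 mol C, stoichiometry requires (1/1) × 9.825 = 9.825 mol O2; 16.42 mol is available, so C is limiting.
n(CO2) = (1/1) × 9.825 = 9.825 mol
V(CO2) = nRT/P = 9.825 × 0.08206 × 948.15 / 0.658 = 1162 L

1160 L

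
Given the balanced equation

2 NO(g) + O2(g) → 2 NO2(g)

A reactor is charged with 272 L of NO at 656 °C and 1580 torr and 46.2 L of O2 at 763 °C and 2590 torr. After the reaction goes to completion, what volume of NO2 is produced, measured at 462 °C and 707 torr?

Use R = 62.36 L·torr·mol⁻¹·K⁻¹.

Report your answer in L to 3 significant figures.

240 L

n(NO) = PV/RT = (1580 × 272) / (62.36 × 929.15) = 7.417 mol
n(O2) = PV/RT = (2590 × 46.2) / (62.36 × 1036.15) = 1.852 mol
For 7.417 mol NO, stoichiometry requires (1/2) × 7.417 = 3.708 mol O2; 1.852 mol is available, so O2 is limiting.
n(NO2) = (2/1) × 1.852 = 3.704 mol
V(NO2) = nRT/P = 3.704 × 62.36 × 735.15 / 707 = 240.2 L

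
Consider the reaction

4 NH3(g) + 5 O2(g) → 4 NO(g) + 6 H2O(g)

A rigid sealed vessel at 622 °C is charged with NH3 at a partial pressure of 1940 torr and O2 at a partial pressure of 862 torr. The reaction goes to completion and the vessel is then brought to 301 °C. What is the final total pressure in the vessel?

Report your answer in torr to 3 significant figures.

With V and T fixed, P_i ∝ n_i, so the mole ratios apply directly to partial pressures at 622 °C.
P(O2) required for 1940 torr of NH3 = (5/4) × 1940 = 2425 torr; available 862 torr, so O2 is limiting.
P(NH3) remaining = 1940 − (4/5) × 862 = 1250 torr
P(gaseous products) = (4+6)/5 × 862 = 1724 torr
P_total at 622 °C = 1250 + 1724 = 2974 torr
Scaling to 301 °C: P = 2974 × 574.15/895.15 = 1908 torr

1910 torr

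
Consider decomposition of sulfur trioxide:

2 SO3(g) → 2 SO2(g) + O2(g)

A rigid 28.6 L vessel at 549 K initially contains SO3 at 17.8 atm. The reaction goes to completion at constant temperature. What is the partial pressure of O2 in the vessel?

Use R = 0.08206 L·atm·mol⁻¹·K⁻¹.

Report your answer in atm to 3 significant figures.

n(SO3)₀ = PV/RT = (17.8 × 28.6) / (0.08206 × 549) = 11.30 mol
n(O2) = (1/2) × 11.30 = 5.650 mol
P(O2) = nRT/V = 5.650 × 0.08206 × 549 / 28.6 = 8.900 atm

8.90 atm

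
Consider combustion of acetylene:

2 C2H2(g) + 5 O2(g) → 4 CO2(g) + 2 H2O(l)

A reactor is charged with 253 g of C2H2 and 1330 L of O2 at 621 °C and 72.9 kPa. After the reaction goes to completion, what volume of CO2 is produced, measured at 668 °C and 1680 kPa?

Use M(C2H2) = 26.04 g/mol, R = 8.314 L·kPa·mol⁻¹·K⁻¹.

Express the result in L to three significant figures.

48.6 L

n(C2H2) = 253 / 26.04 = 9.716 mol
n(O2) = PV/RT = (72.9 × 1330) / (8.314 × 894.15) = 13.04 mol
For 9.716 mol C2H2, stoichiometry requires (5/2) × 9.716 = 24.29 mol O2; 13.04 mol is available, so O2 is limiting.
n(CO2) = (4/5) × 13.04 = 10.43 mol
V(CO2) = nRT/P = 10.43 × 8.314 × 941.15 / 1680 = 48.58 L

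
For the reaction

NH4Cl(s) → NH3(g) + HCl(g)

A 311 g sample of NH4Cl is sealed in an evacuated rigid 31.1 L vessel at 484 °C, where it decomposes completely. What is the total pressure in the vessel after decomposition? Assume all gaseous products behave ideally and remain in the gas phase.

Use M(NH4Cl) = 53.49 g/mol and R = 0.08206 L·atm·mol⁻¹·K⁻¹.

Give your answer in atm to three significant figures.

23.2 atm

n(NH4Cl) = 311 / 53.49 = 5.814 mol
n(gas produced) = (2/1) × 5.814 = 11.63 mol
P = nRT/V = 11.63 × 0.08206 × 757.15 / 31.1 = 23.23 atm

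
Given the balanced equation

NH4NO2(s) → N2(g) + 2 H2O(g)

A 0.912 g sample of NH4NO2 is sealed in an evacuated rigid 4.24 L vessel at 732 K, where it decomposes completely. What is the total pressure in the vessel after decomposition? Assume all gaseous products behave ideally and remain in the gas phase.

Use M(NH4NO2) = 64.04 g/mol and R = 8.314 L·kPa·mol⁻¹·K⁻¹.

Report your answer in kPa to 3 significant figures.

61.3 kPa

n(NH4NO2) = 0.912 / 64.04 = 0.01424 mol
n(gas produced) = (3/1) × 0.01424 = 0.04272 mol
P = nRT/V = 0.04272 × 8.314 × 732 / 4.24 = 61.32 kPa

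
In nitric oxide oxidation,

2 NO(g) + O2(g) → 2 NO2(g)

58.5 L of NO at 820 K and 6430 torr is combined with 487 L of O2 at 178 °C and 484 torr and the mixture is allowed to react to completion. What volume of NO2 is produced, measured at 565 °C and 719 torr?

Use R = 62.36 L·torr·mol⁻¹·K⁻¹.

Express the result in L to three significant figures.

n(NO) = PV/RT = (6430 × 58.5) / (62.36 × 820) = 7.356 mol
n(O2) = PV/RT = (484 × 487) / (62.36 × 451.15) = 8.378 mol
For 7.356 mol NO, stoichiometry requires (1/2) × 7.356 = 3.678 mol O2; 8.378 mol is available, so NO is limiting.
n(NO2) = (2/2) × 7.356 = 7.356 mol
V(NO2) = nRT/P = 7.356 × 62.36 × 838.15 / 719 = 534.7 L

535 L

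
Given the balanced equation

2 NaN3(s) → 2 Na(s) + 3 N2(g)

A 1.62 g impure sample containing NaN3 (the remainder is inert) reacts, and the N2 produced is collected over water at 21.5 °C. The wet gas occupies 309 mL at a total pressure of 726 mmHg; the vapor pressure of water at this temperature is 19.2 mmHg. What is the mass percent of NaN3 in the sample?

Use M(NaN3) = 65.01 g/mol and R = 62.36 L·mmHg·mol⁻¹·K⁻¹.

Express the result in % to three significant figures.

P(N2) = 726 − 19.2 = 706.8 mmHg
n(N2) = PV/RT = (706.8 × 0.3090) / (62.36 × 294.65) = 0.01189 mol
n(NaN3) = (2/3) × 0.01189 = 0.007927 mol
m(NaN3) = 0.007927 × 65.01 = 0.5153 g
%NaN3 = 0.5153 / 1.62 × 100 = 31.81%

31.8 %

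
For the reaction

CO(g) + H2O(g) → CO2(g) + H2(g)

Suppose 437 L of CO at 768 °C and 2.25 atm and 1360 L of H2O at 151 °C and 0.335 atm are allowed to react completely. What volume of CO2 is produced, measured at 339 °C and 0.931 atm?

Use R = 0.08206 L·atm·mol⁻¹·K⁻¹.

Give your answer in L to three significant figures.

621 L

n(CO) = PV/RT = (2.25 × 437) / (0.08206 × 1041.15) = 11.51 mol
n(H2O) = PV/RT = (0.335 × 1360) / (0.08206 × 424.15) = 13.09 mol
For 11.51 mol CO, stoichiometry requires (1/1) × 11.51 = 11.51 mol H2O; 13.09 mol is available, so CO is limiting.
n(CO2) = (1/1) × 11.51 = 11.51 mol
V(CO2) = nRT/P = 11.51 × 0.08206 × 612.15 / 0.931 = 621.0 L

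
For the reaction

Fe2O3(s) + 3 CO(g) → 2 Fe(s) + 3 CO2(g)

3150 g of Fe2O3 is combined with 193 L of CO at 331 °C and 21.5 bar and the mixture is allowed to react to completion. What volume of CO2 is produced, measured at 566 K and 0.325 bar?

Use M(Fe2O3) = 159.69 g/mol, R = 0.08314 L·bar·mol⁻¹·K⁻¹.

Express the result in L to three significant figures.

8570 L

n(Fe2O3) = 3150 / 159.69 = 19.73 mol
n(CO) = PV/RT = (21.5 × 193) / (0.08314 × 604.15) = 82.61 mol
For 19.73 mol Fe2O3, stoichiometry requires (3/1) × 19.73 = 59.19 mol CO; 82.61 mol is available, so Fe2O3 is limiting.
n(CO2) = (3/1) × 19.73 = 59.19 mol
V(CO2) = nRT/P = 59.19 × 0.08314 × 566 / 0.325 = 8570 L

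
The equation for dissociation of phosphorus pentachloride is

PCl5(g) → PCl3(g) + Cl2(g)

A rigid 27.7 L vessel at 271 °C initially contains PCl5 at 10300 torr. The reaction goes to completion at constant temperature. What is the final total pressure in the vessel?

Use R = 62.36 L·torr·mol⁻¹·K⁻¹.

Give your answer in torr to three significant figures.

At constant T and V, P ∝ n(gas): 1 mol gas → 2 mol gas.
P_final = (2/1) × 10300 = 20600 torr

20600 torr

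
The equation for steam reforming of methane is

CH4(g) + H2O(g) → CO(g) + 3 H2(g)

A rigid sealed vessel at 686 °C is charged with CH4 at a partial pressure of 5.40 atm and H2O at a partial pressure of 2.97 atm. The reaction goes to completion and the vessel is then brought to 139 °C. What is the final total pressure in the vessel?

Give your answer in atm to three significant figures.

6.15 atm

At constant V, partial pressures at 686 °C are proportional to moles, so apply stoichiometry directly to pressures.
P(H2O) required for 5.40 atm of CH4 = (1/1) × 5.40 = 5.400 atm; available 2.97 atm, so H2O is limiting.
P(CH4) remaining = 5.40 − (1/1) × 2.97 = 2.430 atm
P(gaseous products) = (1+3)/1 × 2.97 = 11.88 atm
P_total at 686 °C = 2.430 + 11.88 = 14.31 atm
Scaling to 139 °C: P = 14.31 × 412.15/959.15 = 6.149 atm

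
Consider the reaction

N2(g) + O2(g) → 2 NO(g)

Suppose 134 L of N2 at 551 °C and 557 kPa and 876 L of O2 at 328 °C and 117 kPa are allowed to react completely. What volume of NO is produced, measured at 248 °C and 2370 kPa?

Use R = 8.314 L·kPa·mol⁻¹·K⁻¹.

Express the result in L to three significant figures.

39.8 L

n(N2) = PV/RT = (557 × 134) / (8.314 × 824.15) = 10.89 mol
n(O2) = PV/RT = (117 × 876) / (8.314 × 601.15) = 20.51 mol
For 10.89 mol N2, stoichiometry requires (1/1) × 10.89 = 10.89 mol O2; 20.51 mol is available, so N2 is limiting.
n(NO) = (2/1) × 10.89 = 21.78 mol
V(NO) = nRT/P = 21.78 × 8.314 × 521.15 / 2370 = 39.82 L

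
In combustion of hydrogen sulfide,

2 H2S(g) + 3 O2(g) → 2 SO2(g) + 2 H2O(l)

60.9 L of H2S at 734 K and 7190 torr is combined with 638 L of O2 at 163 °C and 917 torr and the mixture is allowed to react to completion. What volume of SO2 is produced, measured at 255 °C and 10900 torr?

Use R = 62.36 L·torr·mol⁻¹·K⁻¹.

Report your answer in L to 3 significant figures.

n(H2S) = PV/RT = (7190 × 60.9) / (62.36 × 734) = 9.566 mol
n(O2) = PV/RT = (917 × 638) / (62.36 × 436.15) = 21.51 mol
For 9.566 mol H2S, stoichiometry requires (3/2) × 9.566 = 14.35 mol O2; 21.51 mol is available, so H2S is limiting.
n(SO2) = (2/2) × 9.566 = 9.566 mol
V(SO2) = nRT/P = 9.566 × 62.36 × 528.15 / 10900 = 28.90 L

28.9 L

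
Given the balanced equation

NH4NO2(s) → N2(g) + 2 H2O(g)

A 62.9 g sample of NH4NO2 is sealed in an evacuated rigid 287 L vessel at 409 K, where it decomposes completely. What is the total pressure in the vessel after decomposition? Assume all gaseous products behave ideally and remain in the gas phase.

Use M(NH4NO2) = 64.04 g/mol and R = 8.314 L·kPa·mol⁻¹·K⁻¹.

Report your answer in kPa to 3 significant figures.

n(NH4NO2) = 62.9 / 64.04 = 0.9822 mol
n(gas produced) = (3/1) × 0.9822 = 2.947 mol
P = nRT/V = 2.947 × 8.314 × 409 / 287 = 34.92 kPa

34.9 kPa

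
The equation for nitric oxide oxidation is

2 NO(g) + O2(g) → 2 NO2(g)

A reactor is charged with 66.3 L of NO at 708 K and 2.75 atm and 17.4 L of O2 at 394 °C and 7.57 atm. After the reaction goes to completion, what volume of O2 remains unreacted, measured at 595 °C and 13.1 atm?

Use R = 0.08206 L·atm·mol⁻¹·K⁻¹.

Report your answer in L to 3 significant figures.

4.55 L

n(NO) = PV/RT = (2.75 × 66.3) / (0.08206 × 708) = 3.138 mol
n(O2) = PV/RT = (7.57 × 17.4) / (0.08206 × 667.15) = 2.406 mol
For 3.138 mol NO, stoichiometry requires (1/2) × 3.138 = 1.569 mol O2; 2.406 mol is available, so NO is limiting.
n(O2) consumed = (1/2) × 3.138 = 1.569 mol; remaining = 2.406 − 1.569 = 0.8370 mol
V(O2) = nRT/P = 0.8370 × 0.08206 × 868.15 / 13.1 = 4.552 L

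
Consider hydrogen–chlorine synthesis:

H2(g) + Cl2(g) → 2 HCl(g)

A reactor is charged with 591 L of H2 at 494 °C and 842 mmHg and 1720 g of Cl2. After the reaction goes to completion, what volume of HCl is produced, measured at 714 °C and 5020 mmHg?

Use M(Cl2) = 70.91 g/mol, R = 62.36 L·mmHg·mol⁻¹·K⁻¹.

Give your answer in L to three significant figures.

255 L

n(H2) = PV/RT = (842 × 591) / (62.36 × 767.15) = 10.40 mol
n(Cl2) = 1720 / 70.91 = 24.26 mol
For 10.40 mol H2, stoichiometry requires (1/1) × 10.40 = 10.40 mol Cl2; 24.26 mol is available, so H2 is limiting.
n(HCl) = (2/1) × 10.40 = 20.80 mol
V(HCl) = nRT/P = 20.80 × 62.36 × 987.15 / 5020 = 255.1 L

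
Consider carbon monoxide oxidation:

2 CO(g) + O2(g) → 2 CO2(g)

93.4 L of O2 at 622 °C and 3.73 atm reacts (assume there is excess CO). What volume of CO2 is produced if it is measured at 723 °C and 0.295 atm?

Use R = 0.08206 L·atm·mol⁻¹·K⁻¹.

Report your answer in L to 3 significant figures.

2630 L

n(O2) = PV/RT = (3.73 × 93.4) / (0.08206 × 895.15) = 4.743 mol
n(CO2) = (2/1) × 4.743 = 9.486 mol
V = nRT/P = 9.486 × 0.08206 × 996.15 / 0.295 = 2629 L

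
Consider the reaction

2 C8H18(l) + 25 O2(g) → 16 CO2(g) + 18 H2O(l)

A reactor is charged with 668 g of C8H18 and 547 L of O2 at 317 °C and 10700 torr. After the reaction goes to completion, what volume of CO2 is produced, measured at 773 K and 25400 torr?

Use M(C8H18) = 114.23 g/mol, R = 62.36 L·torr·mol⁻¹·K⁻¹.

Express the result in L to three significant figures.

n(C8H18) = 668 / 114.23 = 5.848 mol
n(O2) = PV/RT = (10700 × 547) / (62.36 × 590.15) = 159.0 mol
For 5.848 mol C8H18, stoichiometry requires (25/2) × 5.848 = 73.10 mol O2; 159.0 mol is available, so C8H18 is limiting.
n(CO2) = (16/2) × 5.848 = 46.78 mol
V(CO2) = nRT/P = 46.78 × 62.36 × 773 / 25400 = 88.78 L

88.8 L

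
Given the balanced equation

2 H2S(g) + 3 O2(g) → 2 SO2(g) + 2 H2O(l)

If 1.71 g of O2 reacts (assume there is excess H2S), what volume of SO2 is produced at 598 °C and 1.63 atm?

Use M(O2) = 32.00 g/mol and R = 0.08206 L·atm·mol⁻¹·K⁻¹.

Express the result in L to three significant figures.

1.56 L

n(O2) = 1.710 / 32.00 = 0.05344 mol
n(SO2) = (2/3) × 0.05344 = 0.03563 mol
V = nRT/P = 0.03563 × 0.08206 × 871.15 / 1.63 = 1.563 L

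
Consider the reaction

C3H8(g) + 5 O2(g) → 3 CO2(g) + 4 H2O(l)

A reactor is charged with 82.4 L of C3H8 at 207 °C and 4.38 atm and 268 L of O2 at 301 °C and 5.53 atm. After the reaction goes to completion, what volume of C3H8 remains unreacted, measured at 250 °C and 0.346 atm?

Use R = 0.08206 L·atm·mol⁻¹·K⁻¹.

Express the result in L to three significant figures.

n(C3H8) = PV/RT = (4.38 × 82.4) / (0.08206 × 480.15) = 9.160 mol
n(O2) = PV/RT = (5.53 × 268) / (0.08206 × 574.15) = 31.46 mol
For 9.160 mol C3H8, stoichiometry requires (5/1) × 9.160 = 45.80 mol O2; 31.46 mol is available, so O2 is limiting.
n(C3H8) consumed = (1/5) × 31.46 = 6.292 mol; remaining = 9.160 − 6.292 = 2.868 mol
V(C3H8) = nRT/P = 2.868 × 0.08206 × 523.15 / 0.346 = 355.8 L

356 L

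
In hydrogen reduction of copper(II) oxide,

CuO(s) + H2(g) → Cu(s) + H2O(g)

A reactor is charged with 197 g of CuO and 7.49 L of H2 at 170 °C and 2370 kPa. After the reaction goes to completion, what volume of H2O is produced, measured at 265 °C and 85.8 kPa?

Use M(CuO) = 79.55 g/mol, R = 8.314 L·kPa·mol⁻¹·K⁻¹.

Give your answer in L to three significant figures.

n(CuO) = 197 / 79.55 = 2.476 mol
n(H2) = PV/RT = (2370 × 7.49) / (8.314 × 443.15) = 4.818 mol
For 2.476 mol CuO, stoichiometry requires (1/1) × 2.476 = 2.476 mol H2; 4.818 mol is available, so CuO is limiting.
n(H2O) = (1/1) × 2.476 = 2.476 mol
V(H2O) = nRT/P = 2.476 × 8.314 × 538.15 / 85.8 = 129.1 L

129 L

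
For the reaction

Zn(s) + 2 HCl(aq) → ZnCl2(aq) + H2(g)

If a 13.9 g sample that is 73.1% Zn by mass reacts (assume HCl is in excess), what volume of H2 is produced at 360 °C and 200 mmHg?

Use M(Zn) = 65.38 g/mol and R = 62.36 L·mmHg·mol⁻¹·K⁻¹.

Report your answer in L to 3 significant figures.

mass of Zn = 13.9 × 73.1/100 = 10.16 g
n(Zn) = 10.16 / 65.38 = 0.1554 mol
n(H2) = (1/1) × 0.1554 = 0.1554 mol
V = nRT/P = 0.1554 × 62.36 × 633.15 / 200 = 30.68 L

30.7 L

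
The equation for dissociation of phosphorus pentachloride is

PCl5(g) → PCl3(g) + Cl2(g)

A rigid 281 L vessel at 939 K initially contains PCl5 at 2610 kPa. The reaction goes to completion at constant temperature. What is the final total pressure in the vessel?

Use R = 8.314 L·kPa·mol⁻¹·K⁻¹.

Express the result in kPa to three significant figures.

5220 kPa

Since T and V are fixed, P_final/P_initial = n_final/n_initial = 2/1.
P_final = (2/1) × 2610 = 5220 kPa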